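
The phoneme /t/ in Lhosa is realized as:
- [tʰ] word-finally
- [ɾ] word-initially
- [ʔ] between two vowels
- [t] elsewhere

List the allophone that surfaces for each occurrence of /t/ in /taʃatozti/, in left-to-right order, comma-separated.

Occurrence 1 (position 1): word-initially → [ɾ].
Occurrence 2 (position 5): between two vowels → [ʔ].
Occurrence 3 (position 8): no conditioning environment matches → elsewhere allophone [t].

[ɾ], [ʔ], [t]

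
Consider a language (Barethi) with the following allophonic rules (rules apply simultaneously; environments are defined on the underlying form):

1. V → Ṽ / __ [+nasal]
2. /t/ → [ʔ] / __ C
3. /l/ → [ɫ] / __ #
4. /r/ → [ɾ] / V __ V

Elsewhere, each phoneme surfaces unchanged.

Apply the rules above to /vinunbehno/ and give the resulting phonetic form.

/v/ (word-initial): no rule targets it → [v].
Rule 1 applies to /i/ (between /v/ and /n/: before a nasal consonant) → [ĩ].
/n/ — not in any rule's target class → [n].
/u/ (between /n/ and /n/): before a nasal consonant, so rule 1 applies → [ũ].
/n/ (between /u/ and /b/) is unaffected → [n].
/b/ stays [b].
/e/ (between /b/ and /h/) is in the target of rule 1 but the environment (before a nasal consonant) is not met → [e].
/h/ (between /e/ and /n/) is unaffected → [h].
/n/ (between /h/ and /o/): no rule targets it → [n].
/o/ (word-final): rule 1 targets it, but not before a nasal consonant → unchanged [o].

[vĩnũnbehno]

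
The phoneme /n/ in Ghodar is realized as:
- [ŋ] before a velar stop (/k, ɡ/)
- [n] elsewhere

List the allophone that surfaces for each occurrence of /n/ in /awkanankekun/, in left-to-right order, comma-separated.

Occurrence 1 (position 5): no conditioning environment matches → elsewhere allophone [n].
Occurrence 2 (position 7): before a velar stop → [ŋ].
Occurrence 3 (position 12): no conditioning environment matches → elsewhere allophone [n].

[n], [ŋ], [n]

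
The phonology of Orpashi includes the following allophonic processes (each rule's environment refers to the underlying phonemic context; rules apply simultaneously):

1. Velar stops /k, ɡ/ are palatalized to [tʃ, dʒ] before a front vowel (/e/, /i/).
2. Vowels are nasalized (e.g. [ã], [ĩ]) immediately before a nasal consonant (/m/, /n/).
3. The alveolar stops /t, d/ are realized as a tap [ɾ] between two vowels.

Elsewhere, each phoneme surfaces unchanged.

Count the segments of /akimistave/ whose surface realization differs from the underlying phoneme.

Segments that undergo a rule: /k/ → [tʃ] (rule 1); /i/ → [ĩ] (rule 2).
All other segments surface unchanged.

2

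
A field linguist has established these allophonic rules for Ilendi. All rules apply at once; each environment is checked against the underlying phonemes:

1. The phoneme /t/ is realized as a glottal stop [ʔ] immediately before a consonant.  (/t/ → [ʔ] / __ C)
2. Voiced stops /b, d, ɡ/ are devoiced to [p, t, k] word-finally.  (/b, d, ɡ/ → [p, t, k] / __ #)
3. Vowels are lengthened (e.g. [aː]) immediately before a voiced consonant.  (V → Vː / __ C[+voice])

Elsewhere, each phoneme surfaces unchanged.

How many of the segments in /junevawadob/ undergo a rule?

Segments that undergo a rule: /u/ → [uː] (rule 3); /e/ → [eː] (rule 3); /a/ → [aː] (rule 3); /a/ → [aː] (rule 3); /o/ → [oː] (rule 3); /b/ → [p] (rule 2).
All other segments surface unchanged.

6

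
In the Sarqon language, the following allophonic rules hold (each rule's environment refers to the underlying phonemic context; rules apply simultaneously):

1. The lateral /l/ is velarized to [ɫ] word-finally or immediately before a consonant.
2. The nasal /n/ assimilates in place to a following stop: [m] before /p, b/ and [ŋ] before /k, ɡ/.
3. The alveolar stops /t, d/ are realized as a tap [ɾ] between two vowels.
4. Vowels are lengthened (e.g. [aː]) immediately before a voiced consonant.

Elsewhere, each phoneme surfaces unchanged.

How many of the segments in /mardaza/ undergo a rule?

Segments that undergo a rule: /a/ → [aː] (rule 4); /a/ → [aː] (rule 4).
All other segments surface unchanged.

2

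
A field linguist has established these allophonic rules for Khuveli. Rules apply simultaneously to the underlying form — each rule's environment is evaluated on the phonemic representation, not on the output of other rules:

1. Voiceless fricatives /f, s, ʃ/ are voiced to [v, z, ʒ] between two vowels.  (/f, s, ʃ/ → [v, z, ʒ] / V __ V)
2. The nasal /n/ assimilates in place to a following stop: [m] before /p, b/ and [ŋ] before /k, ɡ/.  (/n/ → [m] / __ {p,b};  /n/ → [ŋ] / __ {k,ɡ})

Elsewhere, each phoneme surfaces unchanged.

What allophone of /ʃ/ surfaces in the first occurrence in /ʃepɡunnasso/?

[ʃ]

/ʃ/ (word-initial) is in the target of rule 1 but the environment (between two vowels) is not met → [ʃ].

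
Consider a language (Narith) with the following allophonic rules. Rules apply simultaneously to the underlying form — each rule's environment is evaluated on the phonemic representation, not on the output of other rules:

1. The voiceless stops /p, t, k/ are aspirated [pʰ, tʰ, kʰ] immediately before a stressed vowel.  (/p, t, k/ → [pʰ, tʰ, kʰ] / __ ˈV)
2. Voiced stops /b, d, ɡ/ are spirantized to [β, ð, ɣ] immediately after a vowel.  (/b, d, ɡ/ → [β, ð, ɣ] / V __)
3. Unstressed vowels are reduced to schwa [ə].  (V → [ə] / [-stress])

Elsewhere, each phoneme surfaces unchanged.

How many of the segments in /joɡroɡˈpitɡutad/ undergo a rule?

Segments that undergo a rule: /o/ → [ə] (rule 3); /ɡ/ → [ɣ] (rule 2); /o/ → [ə] (rule 3); /ɡ/ → [ɣ] (rule 2); /p/ → [pʰ] (rule 1); /u/ → [ə] (rule 3); /a/ → [ə] (rule 3); /d/ → [ð] (rule 2).
All other segments surface unchanged.

8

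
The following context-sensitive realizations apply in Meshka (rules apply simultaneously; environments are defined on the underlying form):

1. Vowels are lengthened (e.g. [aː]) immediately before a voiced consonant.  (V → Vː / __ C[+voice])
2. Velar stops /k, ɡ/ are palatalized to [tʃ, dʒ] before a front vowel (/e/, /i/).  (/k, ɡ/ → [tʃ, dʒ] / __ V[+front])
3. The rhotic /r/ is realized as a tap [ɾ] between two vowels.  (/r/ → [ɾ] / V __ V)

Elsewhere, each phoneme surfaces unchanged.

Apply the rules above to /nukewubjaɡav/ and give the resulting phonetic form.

/n/ (word-initial): no rule targets it → [n].
/u/ (between /n/ and /k/) is in the target of rule 1 but the environment (before a voiced consonant) is not met → [u].
Rule 2 applies to /k/ (between /u/ and /e/: before a front vowel) → [tʃ].
Rule 1 applies to /e/ (between /k/ and /w/: before a voiced consonant) → [eː].
/w/ (between /e/ and /u/): no rule targets it → [w].
/u/ — between /w/ and /b/, before a voiced consonant — surfaces as [uː] (rule 1).
/b/ (between /u/ and /j/) is unaffected → [b].
/j/ (between /b/ and /a/): no rule targets it → [j].
Rule 1 applies to /a/ (between /j/ and /ɡ/: before a voiced consonant) → [aː].
/ɡ/ (between /a/ and /a/): rule 2 targets it, but not before a front vowel → unchanged [ɡ].
Rule 1 applies to /a/ (between /ɡ/ and /v/: before a voiced consonant) → [aː].
/v/ (word-final): no rule targets it → [v].

[nutʃeːwuːbjaːɡaːv]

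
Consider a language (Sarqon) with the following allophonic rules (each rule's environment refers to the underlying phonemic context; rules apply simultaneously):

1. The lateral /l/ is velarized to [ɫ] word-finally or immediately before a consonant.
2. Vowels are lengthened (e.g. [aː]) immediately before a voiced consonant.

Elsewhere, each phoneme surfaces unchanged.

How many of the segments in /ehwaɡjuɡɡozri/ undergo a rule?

3

Segments that undergo a rule: /a/ → [aː] (rule 2); /u/ → [uː] (rule 2); /o/ → [oː] (rule 2).
All other segments surface unchanged.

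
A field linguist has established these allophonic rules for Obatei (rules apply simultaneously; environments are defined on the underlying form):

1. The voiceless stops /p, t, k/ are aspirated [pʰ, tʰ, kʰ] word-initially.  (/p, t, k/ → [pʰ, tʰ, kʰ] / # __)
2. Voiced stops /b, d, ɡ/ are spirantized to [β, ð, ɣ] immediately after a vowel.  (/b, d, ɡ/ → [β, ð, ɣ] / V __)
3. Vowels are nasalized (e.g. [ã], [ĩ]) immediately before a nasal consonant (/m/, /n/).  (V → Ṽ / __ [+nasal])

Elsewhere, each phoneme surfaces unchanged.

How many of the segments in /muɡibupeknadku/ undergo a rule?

Segments that undergo a rule: /ɡ/ → [ɣ] (rule 2); /b/ → [β] (rule 2); /d/ → [ð] (rule 2).
All other segments surface unchanged.

3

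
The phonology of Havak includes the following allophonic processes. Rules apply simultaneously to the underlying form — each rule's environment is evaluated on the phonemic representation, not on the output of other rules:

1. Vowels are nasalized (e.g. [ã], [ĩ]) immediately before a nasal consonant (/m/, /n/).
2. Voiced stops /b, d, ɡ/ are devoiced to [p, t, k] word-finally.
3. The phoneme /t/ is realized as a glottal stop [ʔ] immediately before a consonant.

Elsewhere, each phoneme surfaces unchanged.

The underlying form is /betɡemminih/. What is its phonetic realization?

/b/ (word-initial) fails the environment for rule 2, so it stays [b].
/e/ (between /b/ and /t/): rule 1 targets it, but not before a nasal consonant → unchanged [e].
/t/ — between /e/ and /ɡ/, immediately before a consonant — surfaces as [ʔ] (rule 3).
/ɡ/ (between /t/ and /e/) is in the target of rule 2 but the environment (word-finally) is not met → [ɡ].
/e/ (between /ɡ/ and /m/): before a nasal consonant, so rule 1 applies → [ẽ].
/m/ stays [m].
/m/ stays [m].
/i/ meets the environment for rule 1 (before a nasal consonant) → [ĩ].
/n/ (between /i/ and /i/): no rule targets it → [n].
/i/ (between /n/ and /h/) is in the target of rule 1 but the environment (before a nasal consonant) is not met → [i].
/h/ (word-final) is unaffected → [h].

[beʔɡẽmmĩnih]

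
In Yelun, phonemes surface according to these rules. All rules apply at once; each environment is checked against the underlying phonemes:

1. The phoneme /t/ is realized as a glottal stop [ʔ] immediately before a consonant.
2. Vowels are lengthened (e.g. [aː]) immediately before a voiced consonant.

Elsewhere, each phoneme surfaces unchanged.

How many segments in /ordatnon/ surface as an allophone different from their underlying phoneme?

Segments that undergo a rule: /o/ → [oː] (rule 2); /t/ → [ʔ] (rule 1); /o/ → [oː] (rule 2).
All other segments surface unchanged.

3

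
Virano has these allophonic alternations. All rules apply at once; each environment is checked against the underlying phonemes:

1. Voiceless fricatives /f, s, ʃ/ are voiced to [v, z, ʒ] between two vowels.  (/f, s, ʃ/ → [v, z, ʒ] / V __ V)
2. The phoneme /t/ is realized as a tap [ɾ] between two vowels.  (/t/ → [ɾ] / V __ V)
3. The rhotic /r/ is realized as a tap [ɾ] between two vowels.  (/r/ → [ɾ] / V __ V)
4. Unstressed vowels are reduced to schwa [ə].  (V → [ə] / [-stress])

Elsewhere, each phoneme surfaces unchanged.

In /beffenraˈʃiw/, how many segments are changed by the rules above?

4

Segments that undergo a rule: /e/ → [ə] (rule 4); /e/ → [ə] (rule 4); /a/ → [ə] (rule 4); /ʃ/ → [ʒ] (rule 1).
All other segments surface unchanged.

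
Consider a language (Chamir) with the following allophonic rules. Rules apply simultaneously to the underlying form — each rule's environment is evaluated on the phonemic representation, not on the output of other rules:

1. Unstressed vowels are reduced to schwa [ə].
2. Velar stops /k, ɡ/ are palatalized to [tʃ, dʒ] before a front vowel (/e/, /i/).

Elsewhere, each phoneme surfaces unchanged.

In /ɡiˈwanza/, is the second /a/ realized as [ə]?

/a/ meets the environment for rule 1 (in an unstressed syllable) → [ə].
The actual realization is [ə], which matches [ə].

Yes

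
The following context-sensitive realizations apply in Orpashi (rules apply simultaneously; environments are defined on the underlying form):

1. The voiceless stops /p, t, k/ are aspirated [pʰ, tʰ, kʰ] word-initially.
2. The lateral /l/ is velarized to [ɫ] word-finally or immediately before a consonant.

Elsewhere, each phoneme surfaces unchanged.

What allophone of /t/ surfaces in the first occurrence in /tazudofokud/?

[tʰ]

/t/ (word-initial) occurs word-initially → [tʰ] by rule 1.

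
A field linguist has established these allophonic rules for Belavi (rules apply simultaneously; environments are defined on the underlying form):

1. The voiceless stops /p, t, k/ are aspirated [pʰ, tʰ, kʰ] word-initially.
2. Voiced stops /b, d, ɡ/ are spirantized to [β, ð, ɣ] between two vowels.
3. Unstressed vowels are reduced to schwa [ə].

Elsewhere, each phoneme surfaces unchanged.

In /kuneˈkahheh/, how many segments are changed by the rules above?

4

Segments that undergo a rule: /k/ → [kʰ] (rule 1); /u/ → [ə] (rule 3); /e/ → [ə] (rule 3); /e/ → [ə] (rule 3).
All other segments surface unchanged.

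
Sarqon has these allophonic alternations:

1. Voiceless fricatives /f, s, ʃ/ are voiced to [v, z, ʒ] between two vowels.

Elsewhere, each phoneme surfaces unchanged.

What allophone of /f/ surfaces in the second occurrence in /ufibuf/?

[f]

/f/ (word-final) fails the environment for rule 1, so it stays [f].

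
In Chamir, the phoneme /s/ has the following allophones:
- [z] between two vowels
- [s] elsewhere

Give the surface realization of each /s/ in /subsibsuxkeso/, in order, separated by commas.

[s], [s], [s], [z]

Occurrence 1 (position 1): no conditioning environment matches → elsewhere allophone [s].
Occurrence 2 (position 4): no conditioning environment matches → elsewhere allophone [s].
Occurrence 3 (position 7): no conditioning environment matches → elsewhere allophone [s].
Occurrence 4 (position 12): between two vowels → [z].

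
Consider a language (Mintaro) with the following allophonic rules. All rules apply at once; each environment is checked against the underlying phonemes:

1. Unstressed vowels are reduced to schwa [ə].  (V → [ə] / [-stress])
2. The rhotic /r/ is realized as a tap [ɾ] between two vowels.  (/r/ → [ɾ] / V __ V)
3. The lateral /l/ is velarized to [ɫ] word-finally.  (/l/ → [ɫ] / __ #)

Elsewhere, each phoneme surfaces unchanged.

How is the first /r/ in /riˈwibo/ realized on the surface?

[r]

/r/ — word-initial; rule 2 does not apply here → [r].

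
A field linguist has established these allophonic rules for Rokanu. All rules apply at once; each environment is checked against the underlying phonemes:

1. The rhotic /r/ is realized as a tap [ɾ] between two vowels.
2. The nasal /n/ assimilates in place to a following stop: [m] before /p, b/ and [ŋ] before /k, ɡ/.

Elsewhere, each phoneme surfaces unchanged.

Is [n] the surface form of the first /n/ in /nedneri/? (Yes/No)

Yes

/n/ — word-initial; rule 2 does not apply here → [n].
The actual realization is [n], which matches [n].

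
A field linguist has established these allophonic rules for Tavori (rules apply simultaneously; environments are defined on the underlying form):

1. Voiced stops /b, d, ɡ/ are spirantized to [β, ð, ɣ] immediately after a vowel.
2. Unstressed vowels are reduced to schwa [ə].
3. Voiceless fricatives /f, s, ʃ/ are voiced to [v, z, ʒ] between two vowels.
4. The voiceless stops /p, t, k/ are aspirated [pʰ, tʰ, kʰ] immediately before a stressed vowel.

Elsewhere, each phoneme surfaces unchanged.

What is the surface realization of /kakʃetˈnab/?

[kəkʃətˈnaβ]

/k/ (word-initial): rule 4 targets it, but not immediately before a stressed vowel → unchanged [k].
/a/ (between /k/ and /k/) occurs in an unstressed syllable → [ə] by rule 2.
/k/ (between /a/ and /ʃ/) is in the target of rule 4 but the environment (immediately before a stressed vowel) is not met → [k].
/ʃ/ (between /k/ and /e/) is in the target of rule 3 but the environment (between two vowels) is not met → [ʃ].
/e/ (between /ʃ/ and /t/) occurs in an unstressed syllable → [ə] by rule 2.
/t/ (between /e/ and /n/) is in the target of rule 4 but the environment (immediately before a stressed vowel) is not met → [t].
/n/ — not in any rule's target class → [n].
/a/ — between /n/ and /b/; rule 2 does not apply here → [a].
/b/ — word-final, immediately after a vowel — surfaces as [β] (rule 1).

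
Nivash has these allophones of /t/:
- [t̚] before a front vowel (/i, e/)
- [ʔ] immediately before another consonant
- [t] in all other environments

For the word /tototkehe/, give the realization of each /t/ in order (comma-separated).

Occurrence 1 (position 1): no conditioning environment matches → elsewhere allophone [t].
Occurrence 2 (position 3): no conditioning environment matches → elsewhere allophone [t].
Occurrence 3 (position 5): immediately before another consonant → [ʔ].

[t], [t], [ʔ]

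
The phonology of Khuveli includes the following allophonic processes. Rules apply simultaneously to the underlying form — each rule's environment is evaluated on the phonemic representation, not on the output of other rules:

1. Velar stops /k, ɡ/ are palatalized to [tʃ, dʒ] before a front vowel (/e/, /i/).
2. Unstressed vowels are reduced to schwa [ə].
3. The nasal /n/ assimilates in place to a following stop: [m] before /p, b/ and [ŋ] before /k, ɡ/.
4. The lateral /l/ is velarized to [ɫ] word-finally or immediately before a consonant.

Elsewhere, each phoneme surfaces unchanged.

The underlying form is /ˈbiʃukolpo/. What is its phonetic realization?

[ˈbiʃəkəɫpə]

/b/ (word-initial): no rule targets it → [b].
/i/ (between /b/ and /ʃ/): rule 2 targets it, but not in an unstressed syllable → unchanged [i].
/ʃ/ (between /i/ and /u/) is unaffected → [ʃ].
/u/ (between /ʃ/ and /k/): in an unstressed syllable, so rule 2 applies → [ə].
/k/ — between /u/ and /o/; rule 1 does not apply here → [k].
/o/ (between /k/ and /l/) occurs in an unstressed syllable → [ə] by rule 2.
Rule 4 applies to /l/ (between /o/ and /p/: word-finally or immediately before a consonant) → [ɫ].
/p/ — not in any rule's target class → [p].
/o/ (word-final) occurs in an unstressed syllable → [ə] by rule 2.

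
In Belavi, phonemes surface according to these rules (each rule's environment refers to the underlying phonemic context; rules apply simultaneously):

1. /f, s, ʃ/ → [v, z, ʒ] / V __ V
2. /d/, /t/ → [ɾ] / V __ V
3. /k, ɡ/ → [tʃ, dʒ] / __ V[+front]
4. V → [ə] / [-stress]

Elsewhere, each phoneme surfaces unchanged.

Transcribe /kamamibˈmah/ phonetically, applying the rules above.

[kəməməbˈmah]

/k/ (word-initial) fails the environment for rule 3, so it stays [k].
/a/ (between /k/ and /m/) occurs in an unstressed syllable → [ə] by rule 4.
/m/ — not in any rule's target class → [m].
/a/ (between /m/ and /m/) occurs in an unstressed syllable → [ə] by rule 4.
/m/ — not in any rule's target class → [m].
Rule 4 applies to /i/ (between /m/ and /b/: in an unstressed syllable) → [ə].
/b/ stays [b].
/m/ — not in any rule's target class → [m].
/a/ (between /m/ and /h/): rule 4 targets it, but not in an unstressed syllable → unchanged [a].
/h/ (word-final) is unaffected → [h].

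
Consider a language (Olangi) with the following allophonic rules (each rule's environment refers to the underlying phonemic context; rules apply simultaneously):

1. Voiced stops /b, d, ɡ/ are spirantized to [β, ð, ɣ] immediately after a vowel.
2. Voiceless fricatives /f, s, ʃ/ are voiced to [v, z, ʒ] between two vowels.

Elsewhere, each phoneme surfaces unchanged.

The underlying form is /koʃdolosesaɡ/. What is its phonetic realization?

/k/ (word-initial) is unaffected → [k].
/o/ — not in any rule's target class → [o].
/ʃ/ — between /o/ and /d/; rule 2 does not apply here → [ʃ].
/d/ (between /ʃ/ and /o/): rule 1 targets it, but not immediately after a vowel → unchanged [d].
/o/ — not in any rule's target class → [o].
/l/ (between /o/ and /o/) is unaffected → [l].
/o/ stays [o].
/s/ (between /o/ and /e/) occurs between two vowels → [z] by rule 2.
/e/ (between /s/ and /s/): no rule targets it → [e].
/s/ — between /e/ and /a/, between two vowels — surfaces as [z] (rule 2).
/a/ stays [a].
/ɡ/ (word-final): immediately after a vowel, so rule 1 applies → [ɣ].

[koʃdolozezaɣ]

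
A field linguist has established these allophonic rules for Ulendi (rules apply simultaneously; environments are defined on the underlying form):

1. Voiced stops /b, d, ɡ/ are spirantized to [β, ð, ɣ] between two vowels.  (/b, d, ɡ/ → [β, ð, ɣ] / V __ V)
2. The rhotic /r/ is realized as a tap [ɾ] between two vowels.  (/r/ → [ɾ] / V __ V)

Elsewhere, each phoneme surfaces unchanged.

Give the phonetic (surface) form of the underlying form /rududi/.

[ruðuði]

/r/ (word-initial) fails the environment for rule 2, so it stays [r].
/u/ (between /r/ and /d/): no rule targets it → [u].
Rule 1 applies to /d/ (between /u/ and /u/: between two vowels) → [ð].
/u/ (between /d/ and /d/): no rule targets it → [u].
Rule 1 applies to /d/ (between /u/ and /i/: between two vowels) → [ð].
/i/ stays [i].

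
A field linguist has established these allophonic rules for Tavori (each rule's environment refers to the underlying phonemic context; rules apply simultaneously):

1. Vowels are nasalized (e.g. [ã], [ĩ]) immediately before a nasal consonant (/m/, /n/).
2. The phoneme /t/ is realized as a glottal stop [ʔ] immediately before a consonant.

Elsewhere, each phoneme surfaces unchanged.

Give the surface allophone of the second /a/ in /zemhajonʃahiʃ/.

[a]

/a/ (between /ʃ/ and /h/) is in the target of rule 1 but the environment (before a nasal consonant) is not met → [a].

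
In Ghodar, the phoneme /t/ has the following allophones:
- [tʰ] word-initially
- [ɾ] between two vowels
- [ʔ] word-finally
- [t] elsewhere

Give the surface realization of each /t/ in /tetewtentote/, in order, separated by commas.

[tʰ], [ɾ], [t], [t], [ɾ]

Occurrence 1 (position 1): word-initially → [tʰ].
Occurrence 2 (position 3): between two vowels → [ɾ].
Occurrence 3 (position 6): no conditioning environment matches → elsewhere allophone [t].
Occurrence 4 (position 9): no conditioning environment matches → elsewhere allophone [t].
Occurrence 5 (position 11): between two vowels → [ɾ].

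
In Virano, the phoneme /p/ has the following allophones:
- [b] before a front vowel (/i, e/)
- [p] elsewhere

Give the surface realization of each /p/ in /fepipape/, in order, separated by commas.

[b], [p], [b]

Occurrence 1 (position 3): before a front vowel (/i, e/) → [b].
Occurrence 2 (position 5): no conditioning environment matches → elsewhere allophone [p].
Occurrence 3 (position 7): before a front vowel (/i, e/) → [b].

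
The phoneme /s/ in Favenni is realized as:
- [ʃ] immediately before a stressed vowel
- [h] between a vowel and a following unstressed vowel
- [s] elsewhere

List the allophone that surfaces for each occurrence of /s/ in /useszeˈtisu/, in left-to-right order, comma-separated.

[h], [s], [h]

Occurrence 1 (position 2): between a vowel and a following unstressed vowel → [h].
Occurrence 2 (position 4): no conditioning environment matches → elsewhere allophone [s].
Occurrence 3 (position 9): between a vowel and a following unstressed vowel → [h].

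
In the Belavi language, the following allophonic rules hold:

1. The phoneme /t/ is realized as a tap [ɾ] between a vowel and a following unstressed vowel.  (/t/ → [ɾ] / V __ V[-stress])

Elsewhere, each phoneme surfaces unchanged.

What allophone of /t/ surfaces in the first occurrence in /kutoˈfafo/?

/t/ (between /u/ and /o/): between a vowel and a following unstressed vowel, so rule 1 applies → [ɾ].

[ɾ]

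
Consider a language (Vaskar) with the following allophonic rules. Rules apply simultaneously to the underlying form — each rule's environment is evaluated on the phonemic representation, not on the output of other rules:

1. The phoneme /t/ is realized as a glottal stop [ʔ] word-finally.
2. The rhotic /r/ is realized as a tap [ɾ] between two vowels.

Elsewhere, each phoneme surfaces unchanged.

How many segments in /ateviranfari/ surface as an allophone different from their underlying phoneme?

Segments that undergo a rule: /r/ → [ɾ] (rule 2); /r/ → [ɾ] (rule 2).
All other segments surface unchanged.

2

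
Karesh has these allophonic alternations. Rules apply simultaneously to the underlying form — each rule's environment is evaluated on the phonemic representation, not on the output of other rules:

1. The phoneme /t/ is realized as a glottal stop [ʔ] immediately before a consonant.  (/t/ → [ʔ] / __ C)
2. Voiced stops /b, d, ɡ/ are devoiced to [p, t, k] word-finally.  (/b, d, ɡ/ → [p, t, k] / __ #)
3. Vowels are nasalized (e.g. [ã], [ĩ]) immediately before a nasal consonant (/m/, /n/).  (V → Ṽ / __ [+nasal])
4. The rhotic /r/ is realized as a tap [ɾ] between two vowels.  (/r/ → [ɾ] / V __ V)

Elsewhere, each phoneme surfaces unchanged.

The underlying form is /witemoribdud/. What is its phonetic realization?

[witẽmoɾibdut]

/w/ (word-initial) is unaffected → [w].
/i/ — between /w/ and /t/; rule 3 does not apply here → [i].
/t/ (between /i/ and /e/) fails the environment for rule 1, so it stays [t].
Rule 3 applies to /e/ (between /t/ and /m/: before a nasal consonant) → [ẽ].
/m/ (between /e/ and /o/) is unaffected → [m].
/o/ (between /m/ and /r/) is in the target of rule 3 but the environment (before a nasal consonant) is not met → [o].
/r/ meets the environment for rule 4 (between two vowels) → [ɾ].
/i/ — between /r/ and /b/; rule 3 does not apply here → [i].
/b/ (between /i/ and /d/): rule 2 targets it, but not word-finally → unchanged [b].
/d/ (between /b/ and /u/) fails the environment for rule 2, so it stays [d].
/u/ (between /d/ and /d/): rule 3 targets it, but not before a nasal consonant → unchanged [u].
Rule 2 applies to /d/ (word-final: word-finally) → [t].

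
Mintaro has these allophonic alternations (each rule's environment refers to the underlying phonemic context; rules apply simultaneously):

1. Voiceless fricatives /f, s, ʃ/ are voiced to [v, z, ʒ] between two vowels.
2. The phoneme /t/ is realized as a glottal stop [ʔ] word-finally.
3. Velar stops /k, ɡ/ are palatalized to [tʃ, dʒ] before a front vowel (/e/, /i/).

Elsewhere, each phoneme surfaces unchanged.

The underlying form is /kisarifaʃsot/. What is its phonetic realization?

[tʃizarivaʃsoʔ]

Rule 3 applies to /k/ (word-initial: before a front vowel) → [tʃ].
/i/ (between /k/ and /s/): no rule targets it → [i].
/s/ meets the environment for rule 1 (between two vowels) → [z].
/a/ (between /s/ and /r/): no rule targets it → [a].
/r/ (between /a/ and /i/) is unaffected → [r].
/i/ (between /r/ and /f/): no rule targets it → [i].
/f/ — between /i/ and /a/, between two vowels — surfaces as [v] (rule 1).
/a/ (between /f/ and /ʃ/): no rule targets it → [a].
/ʃ/ (between /a/ and /s/) is in the target of rule 1 but the environment (between two vowels) is not met → [ʃ].
/s/ — between /ʃ/ and /o/; rule 1 does not apply here → [s].
/o/ (between /s/ and /t/) is unaffected → [o].
Rule 2 applies to /t/ (word-final: word-finally) → [ʔ].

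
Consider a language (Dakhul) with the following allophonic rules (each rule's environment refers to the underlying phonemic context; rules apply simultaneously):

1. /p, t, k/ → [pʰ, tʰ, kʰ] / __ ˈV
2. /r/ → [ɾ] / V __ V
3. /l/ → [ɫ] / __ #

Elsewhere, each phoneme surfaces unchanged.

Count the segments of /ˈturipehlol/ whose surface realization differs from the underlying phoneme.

3

Segments that undergo a rule: /t/ → [tʰ] (rule 1); /r/ → [ɾ] (rule 2); /l/ → [ɫ] (rule 3).
All other segments surface unchanged.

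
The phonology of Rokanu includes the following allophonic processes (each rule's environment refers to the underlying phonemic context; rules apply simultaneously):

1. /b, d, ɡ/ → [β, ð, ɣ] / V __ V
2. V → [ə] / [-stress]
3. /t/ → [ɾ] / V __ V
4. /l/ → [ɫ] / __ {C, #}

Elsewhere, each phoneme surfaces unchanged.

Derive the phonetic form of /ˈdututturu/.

/d/ — word-initial; rule 1 does not apply here → [d].
/u/ (between /d/ and /t/) is in the target of rule 2 but the environment (in an unstressed syllable) is not met → [u].
/t/ meets the environment for rule 3 (between two vowels) → [ɾ].
/u/ (between /t/ and /t/) occurs in an unstressed syllable → [ə] by rule 2.
/t/ (between /u/ and /t/) is in the target of rule 3 but the environment (between two vowels) is not met → [t].
/t/ (between /t/ and /u/): rule 3 targets it, but not between two vowels → unchanged [t].
/u/ — between /t/ and /r/, in an unstressed syllable — surfaces as [ə] (rule 2).
/u/ — word-final, in an unstressed syllable — surfaces as [ə] (rule 2).

[ˈduɾəttərə]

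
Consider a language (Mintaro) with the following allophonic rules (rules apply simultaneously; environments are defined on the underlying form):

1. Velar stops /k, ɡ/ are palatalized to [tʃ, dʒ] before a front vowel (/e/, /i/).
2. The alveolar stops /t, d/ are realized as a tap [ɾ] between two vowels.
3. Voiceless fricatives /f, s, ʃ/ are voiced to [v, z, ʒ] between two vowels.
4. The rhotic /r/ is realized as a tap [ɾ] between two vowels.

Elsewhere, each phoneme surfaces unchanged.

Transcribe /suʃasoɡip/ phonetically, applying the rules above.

/s/ (word-initial) is in the target of rule 3 but the environment (between two vowels) is not met → [s].
/u/ — not in any rule's target class → [u].
/ʃ/ meets the environment for rule 3 (between two vowels) → [ʒ].
/a/ (between /ʃ/ and /s/): no rule targets it → [a].
Rule 3 applies to /s/ (between /a/ and /o/: between two vowels) → [z].
/o/ (between /s/ and /ɡ/) is unaffected → [o].
/ɡ/ (between /o/ and /i/) occurs before a front vowel → [dʒ] by rule 1.
/i/ — not in any rule's target class → [i].
/p/ stays [p].

[suʒazodʒip]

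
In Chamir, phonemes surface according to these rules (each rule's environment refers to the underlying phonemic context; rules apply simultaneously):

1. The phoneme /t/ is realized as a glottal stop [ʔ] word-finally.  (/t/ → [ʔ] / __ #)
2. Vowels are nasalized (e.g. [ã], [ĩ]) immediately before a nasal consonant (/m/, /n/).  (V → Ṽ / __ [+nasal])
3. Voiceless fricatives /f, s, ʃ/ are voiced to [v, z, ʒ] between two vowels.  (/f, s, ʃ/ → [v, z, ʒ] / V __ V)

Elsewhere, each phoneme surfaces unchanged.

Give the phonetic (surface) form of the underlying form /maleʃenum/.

[maleʒẽnũm]

/m/ — not in any rule's target class → [m].
/a/ — between /m/ and /l/; rule 2 does not apply here → [a].
/l/ — not in any rule's target class → [l].
/e/ (between /l/ and /ʃ/) is in the target of rule 2 but the environment (before a nasal consonant) is not met → [e].
/ʃ/ meets the environment for rule 3 (between two vowels) → [ʒ].
Rule 2 applies to /e/ (between /ʃ/ and /n/: before a nasal consonant) → [ẽ].
/n/ (between /e/ and /u/): no rule targets it → [n].
Rule 2 applies to /u/ (between /n/ and /m/: before a nasal consonant) → [ũ].
/m/ — not in any rule's target class → [m].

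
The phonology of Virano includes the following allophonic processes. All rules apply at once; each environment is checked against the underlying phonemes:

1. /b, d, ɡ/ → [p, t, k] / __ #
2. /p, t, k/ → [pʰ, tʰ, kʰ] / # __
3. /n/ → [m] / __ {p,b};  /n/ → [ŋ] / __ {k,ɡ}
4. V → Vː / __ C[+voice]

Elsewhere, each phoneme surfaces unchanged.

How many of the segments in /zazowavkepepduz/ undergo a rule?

Segments that undergo a rule: /a/ → [aː] (rule 4); /o/ → [oː] (rule 4); /a/ → [aː] (rule 4); /u/ → [uː] (rule 4).
All other segments surface unchanged.

4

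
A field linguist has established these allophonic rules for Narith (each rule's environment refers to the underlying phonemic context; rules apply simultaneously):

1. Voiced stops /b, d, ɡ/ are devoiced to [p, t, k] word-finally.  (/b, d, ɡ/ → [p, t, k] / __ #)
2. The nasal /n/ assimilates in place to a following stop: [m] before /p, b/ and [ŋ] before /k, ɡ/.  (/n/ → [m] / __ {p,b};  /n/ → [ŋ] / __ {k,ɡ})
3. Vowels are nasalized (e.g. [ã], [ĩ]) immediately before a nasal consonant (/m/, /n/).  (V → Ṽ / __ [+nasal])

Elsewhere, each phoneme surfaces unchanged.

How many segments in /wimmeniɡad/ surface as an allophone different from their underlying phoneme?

3

Segments that undergo a rule: /i/ → [ĩ] (rule 3); /e/ → [ẽ] (rule 3); /d/ → [t] (rule 1).
All other segments surface unchanged.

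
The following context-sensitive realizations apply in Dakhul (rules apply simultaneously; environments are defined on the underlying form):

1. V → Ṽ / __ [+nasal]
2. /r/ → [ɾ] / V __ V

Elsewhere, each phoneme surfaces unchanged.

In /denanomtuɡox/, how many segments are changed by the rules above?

3

Segments that undergo a rule: /e/ → [ẽ] (rule 1); /a/ → [ã] (rule 1); /o/ → [õ] (rule 1).
All other segments surface unchanged.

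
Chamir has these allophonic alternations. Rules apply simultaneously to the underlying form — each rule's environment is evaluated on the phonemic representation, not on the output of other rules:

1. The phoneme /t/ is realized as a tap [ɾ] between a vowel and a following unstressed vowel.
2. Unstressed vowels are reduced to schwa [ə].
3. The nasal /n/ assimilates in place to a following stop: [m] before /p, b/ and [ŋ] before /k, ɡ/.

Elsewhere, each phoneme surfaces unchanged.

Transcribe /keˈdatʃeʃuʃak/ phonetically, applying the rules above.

[kəˈdatʃəʃəʃək]

/e/ (between /k/ and /d/): in an unstressed syllable, so rule 2 applies → [ə].
/a/ (between /d/ and /t/) is in the target of rule 2 but the environment (in an unstressed syllable) is not met → [a].
/t/ — between /a/ and /ʃ/; rule 1 does not apply here → [t].
/e/ (between /ʃ/ and /ʃ/) occurs in an unstressed syllable → [ə] by rule 2.
/u/ (between /ʃ/ and /ʃ/): in an unstressed syllable, so rule 2 applies → [ə].
/a/ (between /ʃ/ and /k/): in an unstressed syllable, so rule 2 applies → [ə].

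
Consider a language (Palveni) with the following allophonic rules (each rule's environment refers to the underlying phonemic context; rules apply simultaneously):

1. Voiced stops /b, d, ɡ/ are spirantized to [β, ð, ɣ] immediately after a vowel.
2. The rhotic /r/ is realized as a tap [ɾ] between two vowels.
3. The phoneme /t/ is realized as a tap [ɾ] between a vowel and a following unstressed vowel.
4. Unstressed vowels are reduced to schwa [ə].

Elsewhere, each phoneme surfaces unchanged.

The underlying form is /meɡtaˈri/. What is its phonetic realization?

[məɣtəˈɾi]

/m/ — not in any rule's target class → [m].
/e/ — between /m/ and /ɡ/, in an unstressed syllable — surfaces as [ə] (rule 4).
/ɡ/ (between /e/ and /t/) occurs immediately after a vowel → [ɣ] by rule 1.
/t/ (between /ɡ/ and /a/) is in the target of rule 3 but the environment (between a vowel and a following unstressed vowel) is not met → [t].
/a/ — between /t/ and /r/, in an unstressed syllable — surfaces as [ə] (rule 4).
Rule 2 applies to /r/ (between /a/ and /i/: between two vowels) → [ɾ].
/i/ — word-final; rule 4 does not apply here → [i].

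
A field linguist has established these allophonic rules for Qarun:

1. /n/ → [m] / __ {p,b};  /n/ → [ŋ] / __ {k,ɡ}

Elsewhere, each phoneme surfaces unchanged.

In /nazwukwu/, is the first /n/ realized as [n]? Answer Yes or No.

Yes

/n/ (word-initial) is in the target of rule 1 but the environment (before a labial or velar stop) is not met → [n].
The actual realization is [n], which matches [n].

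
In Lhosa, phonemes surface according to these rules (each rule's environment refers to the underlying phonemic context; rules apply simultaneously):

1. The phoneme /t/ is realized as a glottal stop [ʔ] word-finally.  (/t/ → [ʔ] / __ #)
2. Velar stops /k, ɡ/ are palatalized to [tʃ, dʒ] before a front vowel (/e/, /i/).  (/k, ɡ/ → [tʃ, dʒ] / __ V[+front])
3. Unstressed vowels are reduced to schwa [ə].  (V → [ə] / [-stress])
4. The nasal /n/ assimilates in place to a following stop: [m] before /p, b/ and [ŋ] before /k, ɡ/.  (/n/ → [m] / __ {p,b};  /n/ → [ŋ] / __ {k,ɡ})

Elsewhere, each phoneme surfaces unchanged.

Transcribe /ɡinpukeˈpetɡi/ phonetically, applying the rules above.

/ɡ/ meets the environment for rule 2 (before a front vowel) → [dʒ].
/i/ — between /ɡ/ and /n/, in an unstressed syllable — surfaces as [ə] (rule 3).
/n/ (between /i/ and /p/): before a labial or velar stop, so rule 4 applies → [m].
/p/ stays [p].
/u/ — between /p/ and /k/, in an unstressed syllable — surfaces as [ə] (rule 3).
/k/ — between /u/ and /e/, before a front vowel — surfaces as [tʃ] (rule 2).
/e/ (between /k/ and /p/): in an unstressed syllable, so rule 3 applies → [ə].
/p/ (between /e/ and /e/) is unaffected → [p].
/e/ — between /p/ and /t/; rule 3 does not apply here → [e].
/t/ (between /e/ and /ɡ/): rule 1 targets it, but not word-finally → unchanged [t].
/ɡ/ (between /t/ and /i/) occurs before a front vowel → [dʒ] by rule 2.
/i/ (word-final): in an unstressed syllable, so rule 3 applies → [ə].

[dʒəmpətʃəˈpetdʒə]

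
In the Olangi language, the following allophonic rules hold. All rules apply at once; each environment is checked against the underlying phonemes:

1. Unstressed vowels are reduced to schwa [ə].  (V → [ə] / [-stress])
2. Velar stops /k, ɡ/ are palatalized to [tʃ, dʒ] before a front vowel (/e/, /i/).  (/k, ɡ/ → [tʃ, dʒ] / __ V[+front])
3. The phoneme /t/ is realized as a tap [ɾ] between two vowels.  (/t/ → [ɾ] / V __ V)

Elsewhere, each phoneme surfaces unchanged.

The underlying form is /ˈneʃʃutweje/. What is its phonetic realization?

/n/ (word-initial): no rule targets it → [n].
/e/ — between /n/ and /ʃ/; rule 1 does not apply here → [e].
/ʃ/ (between /e/ and /ʃ/): no rule targets it → [ʃ].
/ʃ/ (between /ʃ/ and /u/): no rule targets it → [ʃ].
/u/ (between /ʃ/ and /t/): in an unstressed syllable, so rule 1 applies → [ə].
/t/ — between /u/ and /w/; rule 3 does not apply here → [t].
/w/ (between /t/ and /e/) is unaffected → [w].
/e/ — between /w/ and /j/, in an unstressed syllable — surfaces as [ə] (rule 1).
/j/ (between /e/ and /e/) is unaffected → [j].
/e/ (word-final): in an unstressed syllable, so rule 1 applies → [ə].

[ˈneʃʃətwəjə]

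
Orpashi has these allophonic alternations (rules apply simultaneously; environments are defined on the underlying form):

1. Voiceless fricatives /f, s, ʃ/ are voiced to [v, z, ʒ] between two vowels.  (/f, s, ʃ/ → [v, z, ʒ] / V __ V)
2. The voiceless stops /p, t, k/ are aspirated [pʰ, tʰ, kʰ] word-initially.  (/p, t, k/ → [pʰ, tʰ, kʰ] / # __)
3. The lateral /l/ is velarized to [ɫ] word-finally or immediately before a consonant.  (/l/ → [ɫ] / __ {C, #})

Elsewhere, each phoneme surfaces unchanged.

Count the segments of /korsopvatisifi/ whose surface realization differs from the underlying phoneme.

Segments that undergo a rule: /k/ → [kʰ] (rule 2); /s/ → [z] (rule 1); /f/ → [v] (rule 1).
All other segments surface unchanged.

3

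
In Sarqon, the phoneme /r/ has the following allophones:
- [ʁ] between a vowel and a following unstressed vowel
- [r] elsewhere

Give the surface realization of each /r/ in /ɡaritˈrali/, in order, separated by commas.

Occurrence 1 (position 3): between a vowel and a following unstressed vowel → [ʁ].
Occurrence 2 (position 6): no conditioning environment matches → elsewhere allophone [r].

[ʁ], [r]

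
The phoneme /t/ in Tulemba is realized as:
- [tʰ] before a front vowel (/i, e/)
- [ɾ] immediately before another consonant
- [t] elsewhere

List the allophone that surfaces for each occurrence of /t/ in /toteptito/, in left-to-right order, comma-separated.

Occurrence 1 (position 1): no conditioning environment matches → elsewhere allophone [t].
Occurrence 2 (position 3): before a front vowel (/i, e/) → [tʰ].
Occurrence 3 (position 6): before a front vowel (/i, e/) → [tʰ].
Occurrence 4 (position 8): no conditioning environment matches → elsewhere allophone [t].

[t], [tʰ], [tʰ], [t]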